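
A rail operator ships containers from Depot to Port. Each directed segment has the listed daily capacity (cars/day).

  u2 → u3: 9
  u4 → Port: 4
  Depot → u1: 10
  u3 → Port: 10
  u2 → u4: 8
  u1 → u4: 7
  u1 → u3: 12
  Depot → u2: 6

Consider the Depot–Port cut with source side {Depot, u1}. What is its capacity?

Edges leaving {Depot, u1}: Depot→u2 (6), u1→u3 (12), u1→u4 (7).
Cut capacity = 6 + 12 + 7 = 25.

25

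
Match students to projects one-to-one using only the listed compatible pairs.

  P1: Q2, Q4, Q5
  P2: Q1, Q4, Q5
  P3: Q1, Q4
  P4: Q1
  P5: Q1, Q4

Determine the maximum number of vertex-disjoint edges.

Unit-capacity flow: source→left, listed edges, right→sink; max matching = max flow.
Augmenting path P1→Q2 (+1); matched 1.
Augmenting path P2→Q1 (+1); matched 2.
Augmenting path P3→Q4 (+1); matched 3.
Augmenting path P4→Q1→P2→Q5 (+1); matched 4.
No augmenting path remains; maximum matching = 4.
König certificate: {P1, P2, Q1, Q4} is a vertex cover of size 4 (every listed pair touches it), so no matching can be larger.

4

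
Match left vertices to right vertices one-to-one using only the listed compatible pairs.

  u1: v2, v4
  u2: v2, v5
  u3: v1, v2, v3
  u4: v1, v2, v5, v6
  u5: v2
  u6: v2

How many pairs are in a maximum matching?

5

Unit-capacity flow: source→left, listed edges, right→sink; max matching = max flow.
Augmenting path u1→v2 (+1); matched 1.
Augmenting path u2→v5 (+1); matched 2.
Augmenting path u3→v1 (+1); matched 3.
Augmenting path u4→v6 (+1); matched 4.
Augmenting path u5→v2→u1→v4 (+1); matched 5.
No augmenting path remains; maximum matching = 5.
König certificate: {u1, u2, u3, u4, v2} is a vertex cover of size 5 (every listed pair touches it), so no matching can be larger.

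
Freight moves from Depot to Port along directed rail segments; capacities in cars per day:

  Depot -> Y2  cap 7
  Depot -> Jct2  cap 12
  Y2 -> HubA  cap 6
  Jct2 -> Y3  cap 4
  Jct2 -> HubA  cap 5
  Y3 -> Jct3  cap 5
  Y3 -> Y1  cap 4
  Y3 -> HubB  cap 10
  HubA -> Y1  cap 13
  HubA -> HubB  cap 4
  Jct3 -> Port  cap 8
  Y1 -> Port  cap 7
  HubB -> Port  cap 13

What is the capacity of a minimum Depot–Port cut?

15

Augment Depot→Y2→HubA→Y1→Port: bottleneck 6, flow now 6.
Augment Depot→Jct2→Y3→Jct3→Port: bottleneck 4, flow now 10.
Augment Depot→Jct2→HubA→Y1→Port: bottleneck 1, flow now 11.
Augment Depot→Jct2→HubA→HubB→Port: bottleneck 4, flow now 15.
No augmenting path remains; maximum flow = 15.
By max-flow min-cut, the minimum cut capacity equals the max flow.
In the residual graph, reachable from Depot: {Depot, Y2, Jct2}.
Min-cut edges: Y2→HubA (6), Jct2→Y3 (4), Jct2→HubA (5); capacity 6 + 4 + 5 = 15.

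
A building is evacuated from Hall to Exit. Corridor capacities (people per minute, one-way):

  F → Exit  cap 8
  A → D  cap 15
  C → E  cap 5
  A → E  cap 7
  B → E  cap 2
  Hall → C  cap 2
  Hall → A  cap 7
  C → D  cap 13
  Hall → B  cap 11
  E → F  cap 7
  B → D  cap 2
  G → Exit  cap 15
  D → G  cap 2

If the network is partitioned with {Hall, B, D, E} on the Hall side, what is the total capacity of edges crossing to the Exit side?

18

Edges leaving {Hall, B, D, E}: Hall→A (7), Hall→C (2), D→G (2), E→F (7).
Cut capacity = 7 + 2 + 2 + 7 = 18.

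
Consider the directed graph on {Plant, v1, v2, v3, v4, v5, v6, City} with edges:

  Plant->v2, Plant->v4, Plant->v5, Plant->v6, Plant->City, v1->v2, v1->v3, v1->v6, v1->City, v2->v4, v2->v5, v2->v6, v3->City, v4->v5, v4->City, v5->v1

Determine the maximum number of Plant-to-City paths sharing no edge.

Assign every edge capacity 1; by Menger, the answer equals the max flow.
Path Plant→City (+1); total 1.
Path Plant→v4→City (+1); total 2.
Path Plant→v5→v1→City (+1); total 3.
No residual Plant→City path; max flow = 3.
Certifying cut of size 3: {Plant→City, v4→City, v5→v1}.

3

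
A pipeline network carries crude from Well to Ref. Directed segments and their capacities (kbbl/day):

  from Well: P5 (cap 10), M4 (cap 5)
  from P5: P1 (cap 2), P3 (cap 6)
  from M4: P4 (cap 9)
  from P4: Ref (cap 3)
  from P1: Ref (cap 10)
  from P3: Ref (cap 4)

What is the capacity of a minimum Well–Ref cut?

Augment Well→P5→P1→Ref: bottleneck 2, flow now 2.
Augment Well→P5→P3→Ref: bottleneck 4, flow now 6.
Augment Well→M4→P4→Ref: bottleneck 3, flow now 9.
No augmenting path remains; maximum flow = 9.
By max-flow min-cut, the minimum cut capacity equals the max flow.
In the residual graph, reachable from Well: {Well, P5, M4, P4, P3}.
Min-cut edges: P5→P1 (2), P4→Ref (3), P3→Ref (4); capacity 2 + 3 + 4 = 9.

9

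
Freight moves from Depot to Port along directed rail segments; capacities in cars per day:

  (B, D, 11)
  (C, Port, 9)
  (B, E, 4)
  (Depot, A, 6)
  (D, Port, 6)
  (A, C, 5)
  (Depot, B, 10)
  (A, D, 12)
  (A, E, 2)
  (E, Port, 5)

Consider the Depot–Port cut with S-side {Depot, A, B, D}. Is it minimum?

Given cut capacity: 5 + 2 + 4 + 6 = 17.
Augment Depot→A→C→Port: bottleneck 5, flow now 5.
Augment Depot→A→D→Port: bottleneck 1, flow now 6.
Augment Depot→B→D→Port: bottleneck 5, flow now 11.
Augment Depot→B→E→Port: bottleneck 4, flow now 15.
Augment Depot→B→D→A→E→Port: bottleneck 1, flow now 16. (uses reverse residual edge)
No augmenting path remains; maximum flow = 16.
In the residual graph, reachable from Depot: {Depot}.
Min-cut edges: Depot→A (6), Depot→B (10); capacity 6 + 10 = 16.
Cut capacity 17 exceeds the max flow 16, so it is not minimum.

No — its capacity is 17, but the minimum cut has capacity 16.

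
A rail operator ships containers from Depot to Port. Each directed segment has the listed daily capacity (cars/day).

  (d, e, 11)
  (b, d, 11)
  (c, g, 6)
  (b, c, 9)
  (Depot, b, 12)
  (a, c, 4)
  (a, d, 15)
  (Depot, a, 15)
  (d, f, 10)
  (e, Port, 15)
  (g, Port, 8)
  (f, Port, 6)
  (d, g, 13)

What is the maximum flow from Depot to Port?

25

Augment Depot→a→c→g→Port: bottleneck 4, flow now 4.
Augment Depot→a→d→e→Port: bottleneck 11, flow now 15.
Augment Depot→b→c→g→Port: bottleneck 2, flow now 17.
Augment Depot→b→d→f→Port: bottleneck 6, flow now 23.
Augment Depot→b→d→g→Port: bottleneck 2, flow now 25.
No augmenting path remains; maximum flow = 25.
In the residual graph, reachable from Depot: {Depot, a, b, c, d, f, g}.
Min-cut edges: d→e (11), f→Port (6), g→Port (8); capacity 11 + 6 + 8 = 25.
This cut is saturated, so no flow can exceed 25.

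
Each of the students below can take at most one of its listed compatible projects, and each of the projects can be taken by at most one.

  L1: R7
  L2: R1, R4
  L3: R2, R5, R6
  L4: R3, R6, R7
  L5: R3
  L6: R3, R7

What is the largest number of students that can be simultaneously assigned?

5

Unit-capacity flow: source→left, listed edges, right→sink; max matching = max flow.
Augmenting path L1→R7 (+1); matched 1.
Augmenting path L2→R1 (+1); matched 2.
Augmenting path L3→R2 (+1); matched 3.
Augmenting path L4→R3 (+1); matched 4.
Augmenting path L5→R3→L4→R6 (+1); matched 5.
No augmenting path remains; maximum matching = 5.
König certificate: {L2, L3, L4, R3, R7} is a vertex cover of size 5 (every listed pair touches it), so no matching can be larger.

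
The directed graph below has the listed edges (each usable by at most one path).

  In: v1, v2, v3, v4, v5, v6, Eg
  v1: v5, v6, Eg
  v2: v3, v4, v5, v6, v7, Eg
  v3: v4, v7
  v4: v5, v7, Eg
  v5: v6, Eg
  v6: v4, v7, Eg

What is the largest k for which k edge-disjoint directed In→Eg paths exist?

6

Assign every edge capacity 1; by Menger, the answer equals the max flow.
Path In→Eg (+1); total 1.
Path In→v1→Eg (+1); total 2.
Path In→v2→Eg (+1); total 3.
Path In→v4→Eg (+1); total 4.
Path In→v5→Eg (+1); total 5.
Path In→v6→Eg (+1); total 6.
No residual In→Eg path; max flow = 6.
Certifying cut of size 6: {In→Eg, In→v1, In→v2, v4→Eg, v5→Eg, v6→Eg}.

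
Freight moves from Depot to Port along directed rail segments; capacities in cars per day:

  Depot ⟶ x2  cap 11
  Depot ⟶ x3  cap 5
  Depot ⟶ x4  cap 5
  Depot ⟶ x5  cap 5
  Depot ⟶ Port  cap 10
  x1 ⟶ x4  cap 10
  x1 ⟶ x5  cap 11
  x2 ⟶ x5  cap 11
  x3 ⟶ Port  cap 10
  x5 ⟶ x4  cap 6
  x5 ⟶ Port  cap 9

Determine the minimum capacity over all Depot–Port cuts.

24

Augment Depot→Port: bottleneck 10, flow now 10.
Augment Depot→x3→Port: bottleneck 5, flow now 15.
Augment Depot→x5→Port: bottleneck 5, flow now 20.
Augment Depot→x2→x5→Port: bottleneck 4, flow now 24.
No augmenting path remains; maximum flow = 24.
By max-flow min-cut, the minimum cut capacity equals the max flow.
In the residual graph, reachable from Depot: {Depot, x2, x4, x5}.
Min-cut edges: Depot→x3 (5), Depot→Port (10), x5→Port (9); capacity 5 + 10 + 9 = 24.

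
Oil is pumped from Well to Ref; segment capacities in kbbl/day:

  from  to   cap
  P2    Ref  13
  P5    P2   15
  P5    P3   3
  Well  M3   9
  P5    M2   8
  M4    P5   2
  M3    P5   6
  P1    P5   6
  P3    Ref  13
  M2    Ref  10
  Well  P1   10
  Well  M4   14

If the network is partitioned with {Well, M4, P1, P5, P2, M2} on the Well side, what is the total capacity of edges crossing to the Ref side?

35

Edges leaving {Well, M4, P1, P5, P2, M2}: Well→M3 (9), P5→P3 (3), P2→Ref (13), M2→Ref (10).
Cut capacity = 9 + 3 + 13 + 10 = 35.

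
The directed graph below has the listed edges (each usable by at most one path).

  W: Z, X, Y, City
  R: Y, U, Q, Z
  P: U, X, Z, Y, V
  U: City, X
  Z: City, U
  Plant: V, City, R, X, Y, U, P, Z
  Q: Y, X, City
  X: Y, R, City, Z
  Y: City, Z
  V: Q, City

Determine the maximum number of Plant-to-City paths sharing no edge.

Assign every edge capacity 1; by Menger, the answer equals the max flow.
Path Plant→City (+1); total 1.
Path Plant→U→City (+1); total 2.
Path Plant→V→City (+1); total 3.
Path Plant→X→City (+1); total 4.
Path Plant→Y→City (+1); total 5.
Path Plant→Z→City (+1); total 6.
Path Plant→R→Q→City (+1); total 7.
No residual Plant→City path; max flow = 7.
Certifying cut of size 7: {Plant→City, Q→City, U→City, V→City, X→City, Y→City, Z→City}.

7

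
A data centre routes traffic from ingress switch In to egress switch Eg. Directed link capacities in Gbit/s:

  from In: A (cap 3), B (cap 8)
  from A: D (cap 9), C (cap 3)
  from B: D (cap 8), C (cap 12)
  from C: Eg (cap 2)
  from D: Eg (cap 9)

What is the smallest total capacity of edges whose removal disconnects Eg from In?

Augment In→A→C→Eg: bottleneck 2, flow now 2.
Augment In→A→D→Eg: bottleneck 1, flow now 3.
Augment In→B→D→Eg: bottleneck 8, flow now 11.
No augmenting path remains; maximum flow = 11.
By max-flow min-cut, the minimum cut capacity equals the max flow.
In the residual graph, reachable from In: {In}.
Min-cut edges: In→A (3), In→B (8); capacity 3 + 8 = 11.

11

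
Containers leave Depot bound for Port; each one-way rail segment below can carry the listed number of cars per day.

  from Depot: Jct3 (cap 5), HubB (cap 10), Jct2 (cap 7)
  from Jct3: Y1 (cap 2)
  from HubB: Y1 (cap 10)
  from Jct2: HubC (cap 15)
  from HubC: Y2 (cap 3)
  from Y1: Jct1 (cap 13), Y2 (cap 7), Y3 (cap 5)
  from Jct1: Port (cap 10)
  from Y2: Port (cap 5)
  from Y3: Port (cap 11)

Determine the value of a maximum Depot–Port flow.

15

Augment Depot→Jct3→Y1→Jct1→Port: bottleneck 2, flow now 2.
Augment Depot→HubB→Y1→Jct1→Port: bottleneck 8, flow now 10.
Augment Depot→HubB→Y1→Y2→Port: bottleneck 2, flow now 12.
Augment Depot→Jct2→HubC→Y2→Port: bottleneck 3, flow now 15.
No augmenting path remains; maximum flow = 15.
In the residual graph, reachable from Depot: {Depot, Jct3, Jct2, HubC}.
Min-cut edges: Depot→HubB (10), Jct3→Y1 (2), HubC→Y2 (3); capacity 10 + 2 + 3 = 15.
This cut is saturated, so no flow can exceed 15.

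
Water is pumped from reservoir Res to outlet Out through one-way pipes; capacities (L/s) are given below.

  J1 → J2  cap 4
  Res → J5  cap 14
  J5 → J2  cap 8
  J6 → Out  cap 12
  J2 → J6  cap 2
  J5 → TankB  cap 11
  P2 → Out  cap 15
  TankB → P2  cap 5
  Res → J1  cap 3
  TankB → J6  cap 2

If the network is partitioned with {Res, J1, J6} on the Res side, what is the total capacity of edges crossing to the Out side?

Edges leaving {Res, J1, J6}: Res→J5 (14), J1→J2 (4), J6→Out (12).
Cut capacity = 14 + 4 + 12 = 30.

30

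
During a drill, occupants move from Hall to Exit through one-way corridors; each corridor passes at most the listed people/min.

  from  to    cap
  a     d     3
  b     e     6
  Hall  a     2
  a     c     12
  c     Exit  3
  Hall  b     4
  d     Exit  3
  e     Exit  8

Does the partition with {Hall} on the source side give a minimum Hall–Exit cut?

Yes — it is a minimum cut (capacity 6).

Given cut capacity: 2 + 4 = 6.
Augment Hall→a→c→Exit: bottleneck 2, flow now 2.
Augment Hall→b→e→Exit: bottleneck 4, flow now 6.
No augmenting path remains; maximum flow = 6.
Cut capacity 6 equals the max flow, so it is a minimum cut.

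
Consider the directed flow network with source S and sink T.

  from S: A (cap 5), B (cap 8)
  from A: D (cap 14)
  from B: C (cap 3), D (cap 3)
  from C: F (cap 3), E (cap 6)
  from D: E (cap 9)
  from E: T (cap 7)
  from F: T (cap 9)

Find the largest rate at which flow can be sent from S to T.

10

Augment S→A→D→E→T: bottleneck 5, flow now 5.
Augment S→B→C→E→T: bottleneck 2, flow now 7.
Augment S→B→C→F→T: bottleneck 1, flow now 8.
Augment S→B→D→E→C→F→T: bottleneck 2, flow now 10. (uses reverse residual edge)
No augmenting path remains; maximum flow = 10.
In the residual graph, reachable from S: {S, A, B, D, E}.
Min-cut edges: B→C (3), E→T (7); capacity 3 + 7 = 10.
This cut is saturated, so no flow can exceed 10.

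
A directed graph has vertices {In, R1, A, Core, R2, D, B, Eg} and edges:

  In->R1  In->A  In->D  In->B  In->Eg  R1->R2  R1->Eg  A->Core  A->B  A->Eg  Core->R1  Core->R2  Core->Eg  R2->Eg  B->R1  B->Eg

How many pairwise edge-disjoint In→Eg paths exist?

Assign every edge capacity 1; by Menger, the answer equals the max flow.
Path In→Eg (+1); total 1.
Path In→R1→Eg (+1); total 2.
Path In→A→Eg (+1); total 3.
Path In→B→Eg (+1); total 4.
No residual In→Eg path; max flow = 4.
Certifying cut of size 4: {In→A, In→B, In→Eg, In→R1}.

4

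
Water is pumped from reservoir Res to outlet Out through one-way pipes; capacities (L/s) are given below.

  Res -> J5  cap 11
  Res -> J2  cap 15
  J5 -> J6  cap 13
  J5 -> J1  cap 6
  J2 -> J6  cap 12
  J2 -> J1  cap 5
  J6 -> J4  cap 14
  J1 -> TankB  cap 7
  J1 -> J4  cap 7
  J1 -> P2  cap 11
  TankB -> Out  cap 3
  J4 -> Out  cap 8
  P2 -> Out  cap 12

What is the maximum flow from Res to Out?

Augment Res→J5→J6→J4→Out: bottleneck 8, flow now 8.
Augment Res→J5→J1→TankB→Out: bottleneck 3, flow now 11.
Augment Res→J2→J1→P2→Out: bottleneck 5, flow now 16.
Augment Res→J2→J6→J5→J1→P2→Out: bottleneck 3, flow now 19. (uses reverse residual edge)
No augmenting path remains; maximum flow = 19.
In the residual graph, reachable from Res: {Res, J5, J2, J6, J4}.
Min-cut edges: J5→J1 (6), J2→J1 (5), J4→Out (8); capacity 6 + 5 + 8 = 19.
This cut is saturated, so no flow can exceed 19.

19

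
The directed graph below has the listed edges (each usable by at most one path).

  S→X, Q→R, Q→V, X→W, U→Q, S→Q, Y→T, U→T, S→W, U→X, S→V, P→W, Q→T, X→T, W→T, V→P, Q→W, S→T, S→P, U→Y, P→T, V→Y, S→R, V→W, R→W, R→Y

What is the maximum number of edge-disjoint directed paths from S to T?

6

Assign every edge capacity 1; by Menger, the answer equals the max flow.
Path S→T (+1); total 1.
Path S→P→T (+1); total 2.
Path S→Q→T (+1); total 3.
Path S→W→T (+1); total 4.
Path S→X→T (+1); total 5.
Path S→R→Y→T (+1); total 6.
No residual S→T path; max flow = 6.
Certifying cut of size 6: {P→T, S→Q, S→T, S→X, W→T, Y→T}.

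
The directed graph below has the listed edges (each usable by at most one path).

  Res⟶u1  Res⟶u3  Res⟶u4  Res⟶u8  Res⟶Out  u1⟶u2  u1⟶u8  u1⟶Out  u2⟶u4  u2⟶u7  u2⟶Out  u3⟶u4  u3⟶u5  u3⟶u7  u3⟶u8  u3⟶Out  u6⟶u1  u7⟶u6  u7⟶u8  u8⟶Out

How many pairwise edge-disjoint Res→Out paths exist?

Assign every edge capacity 1; by Menger, the answer equals the max flow.
Path Res→Out (+1); total 1.
Path Res→u1→Out (+1); total 2.
Path Res→u3→Out (+1); total 3.
Path Res→u8→Out (+1); total 4.
No residual Res→Out path; max flow = 4.
Certifying cut of size 4: {Res→Out, Res→u1, Res→u3, Res→u8}.

4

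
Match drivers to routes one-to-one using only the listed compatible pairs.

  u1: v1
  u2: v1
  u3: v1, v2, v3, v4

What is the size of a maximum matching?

Unit-capacity flow: source→left, listed edges, right→sink; max matching = max flow.
Augmenting path u1→v1 (+1); matched 1.
Augmenting path u3→v2 (+1); matched 2.
No augmenting path remains; maximum matching = 2.
König certificate: {u3, v1} is a vertex cover of size 2 (every listed pair touches it), so no matching can be larger.

2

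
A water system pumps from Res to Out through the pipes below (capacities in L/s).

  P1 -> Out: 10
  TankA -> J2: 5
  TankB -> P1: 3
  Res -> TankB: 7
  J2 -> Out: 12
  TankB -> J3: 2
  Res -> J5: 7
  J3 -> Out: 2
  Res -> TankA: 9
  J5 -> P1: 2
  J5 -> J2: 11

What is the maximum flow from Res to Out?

Augment Res→TankB→J3→Out: bottleneck 2, flow now 2.
Augment Res→TankB→P1→Out: bottleneck 3, flow now 5.
Augment Res→J5→P1→Out: bottleneck 2, flow now 7.
Augment Res→J5→J2→Out: bottleneck 5, flow now 12.
Augment Res→TankA→J2→Out: bottleneck 5, flow now 17.
No augmenting path remains; maximum flow = 17.
In the residual graph, reachable from Res: {Res, TankB, TankA}.
Min-cut edges: Res→J5 (7), TankB→J3 (2), TankB→P1 (3), TankA→J2 (5); capacity 7 + 2 + 3 + 5 = 17.
This cut is saturated, so no flow can exceed 17.

17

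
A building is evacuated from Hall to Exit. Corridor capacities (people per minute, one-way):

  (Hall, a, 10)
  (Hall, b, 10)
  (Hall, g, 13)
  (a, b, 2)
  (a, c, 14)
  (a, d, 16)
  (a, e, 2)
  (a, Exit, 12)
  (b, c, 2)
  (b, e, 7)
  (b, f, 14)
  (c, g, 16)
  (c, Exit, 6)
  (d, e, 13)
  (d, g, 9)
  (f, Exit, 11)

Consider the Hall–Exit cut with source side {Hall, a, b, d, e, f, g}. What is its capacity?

Edges leaving {Hall, a, b, d, e, f, g}: a→c (14), a→Exit (12), b→c (2), f→Exit (11).
Cut capacity = 14 + 12 + 2 + 11 = 39.

39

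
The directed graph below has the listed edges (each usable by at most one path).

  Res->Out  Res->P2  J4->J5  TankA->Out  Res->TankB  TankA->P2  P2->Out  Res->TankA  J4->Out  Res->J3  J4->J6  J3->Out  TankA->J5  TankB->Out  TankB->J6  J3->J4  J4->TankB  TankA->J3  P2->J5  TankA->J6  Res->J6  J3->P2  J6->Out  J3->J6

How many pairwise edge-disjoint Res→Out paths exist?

Assign every edge capacity 1; by Menger, the answer equals the max flow.
Path Res→Out (+1); total 1.
Path Res→TankB→Out (+1); total 2.
Path Res→TankA→Out (+1); total 3.
Path Res→P2→Out (+1); total 4.
Path Res→J3→Out (+1); total 5.
Path Res→J6→Out (+1); total 6.
No residual Res→Out path; max flow = 6.
Certifying cut of size 6: {Res→J3, Res→J6, Res→Out, Res→P2, Res→TankA, Res→TankB}.

6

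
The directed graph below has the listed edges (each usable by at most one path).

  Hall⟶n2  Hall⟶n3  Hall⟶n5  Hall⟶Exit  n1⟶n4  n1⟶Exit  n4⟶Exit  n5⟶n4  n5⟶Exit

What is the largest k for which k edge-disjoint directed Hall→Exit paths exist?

Assign every edge capacity 1; by Menger, the answer equals the max flow.
Path Hall→Exit (+1); total 1.
Path Hall→n5→Exit (+1); total 2.
No residual Hall→Exit path; max flow = 2.
Certifying cut of size 2: {Hall→Exit, Hall→n5}.

2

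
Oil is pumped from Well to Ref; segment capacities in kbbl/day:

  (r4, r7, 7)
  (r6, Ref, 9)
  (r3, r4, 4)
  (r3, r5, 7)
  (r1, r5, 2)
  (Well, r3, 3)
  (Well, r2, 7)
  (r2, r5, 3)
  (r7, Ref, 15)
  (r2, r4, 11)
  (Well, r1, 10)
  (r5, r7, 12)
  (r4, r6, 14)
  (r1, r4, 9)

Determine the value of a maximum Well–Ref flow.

Augment Well→r1→r4→r6→Ref: bottleneck 9, flow now 9.
Augment Well→r1→r5→r7→Ref: bottleneck 1, flow now 10.
Augment Well→r2→r4→r7→Ref: bottleneck 7, flow now 17.
Augment Well→r3→r5→r7→Ref: bottleneck 3, flow now 20.
No augmenting path remains; maximum flow = 20.
In the residual graph, reachable from Well: {Well}.
Min-cut edges: Well→r1 (10), Well→r2 (7), Well→r3 (3); capacity 10 + 7 + 3 = 20.
This cut is saturated, so no flow can exceed 20.

20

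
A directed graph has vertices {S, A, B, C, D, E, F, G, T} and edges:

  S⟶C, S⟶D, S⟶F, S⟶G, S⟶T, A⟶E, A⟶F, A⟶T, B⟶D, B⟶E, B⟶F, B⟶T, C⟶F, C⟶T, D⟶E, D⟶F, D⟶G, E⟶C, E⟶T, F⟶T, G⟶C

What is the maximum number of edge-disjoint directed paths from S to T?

Assign every edge capacity 1; by Menger, the answer equals the max flow.
Path S→T (+1); total 1.
Path S→C→T (+1); total 2.
Path S→F→T (+1); total 3.
Path S→D→E→T (+1); total 4.
No residual S→T path; max flow = 4.
Certifying cut of size 4: {C→T, F→T, S→D, S→T}.

4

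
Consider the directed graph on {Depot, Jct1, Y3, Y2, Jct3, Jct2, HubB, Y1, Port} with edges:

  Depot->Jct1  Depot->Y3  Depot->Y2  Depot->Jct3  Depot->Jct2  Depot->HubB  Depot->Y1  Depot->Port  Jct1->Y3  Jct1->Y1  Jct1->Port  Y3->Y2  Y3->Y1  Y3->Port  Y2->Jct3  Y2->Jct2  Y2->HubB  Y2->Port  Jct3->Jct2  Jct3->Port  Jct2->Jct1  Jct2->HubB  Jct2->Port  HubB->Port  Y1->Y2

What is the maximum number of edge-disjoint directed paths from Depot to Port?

Assign every edge capacity 1; by Menger, the answer equals the max flow.
Path Depot→Port (+1); total 1.
Path Depot→Jct1→Port (+1); total 2.
Path Depot→Y3→Port (+1); total 3.
Path Depot→Y2→Port (+1); total 4.
Path Depot→Jct3→Port (+1); total 5.
Path Depot→Jct2→Port (+1); total 6.
Path Depot→HubB→Port (+1); total 7.
No residual Depot→Port path; max flow = 7.
Certifying cut of size 7: {Depot→Port, HubB→Port, Jct1→Port, Jct2→Port, Jct3→Port, Y2→Port, Y3→Port}.

7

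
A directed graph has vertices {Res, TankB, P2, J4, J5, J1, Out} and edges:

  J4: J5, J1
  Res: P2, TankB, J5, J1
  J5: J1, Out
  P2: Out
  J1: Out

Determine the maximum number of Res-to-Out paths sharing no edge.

Assign every edge capacity 1; by Menger, the answer equals the max flow.
Path Res→P2→Out (+1); total 1.
Path Res→J5→Out (+1); total 2.
Path Res→J1→Out (+1); total 3.
No residual Res→Out path; max flow = 3.
Certifying cut of size 3: {Res→J1, Res→J5, Res→P2}.

3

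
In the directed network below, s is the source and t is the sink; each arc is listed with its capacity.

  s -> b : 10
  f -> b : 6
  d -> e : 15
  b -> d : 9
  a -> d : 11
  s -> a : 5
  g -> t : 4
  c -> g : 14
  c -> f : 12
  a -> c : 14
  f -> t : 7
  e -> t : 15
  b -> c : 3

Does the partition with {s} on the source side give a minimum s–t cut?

Given cut capacity: 5 + 10 = 15.
Augment s→a→c→f→t: bottleneck 5, flow now 5.
Augment s→b→c→f→t: bottleneck 2, flow now 7.
Augment s→b→c→g→t: bottleneck 1, flow now 8.
Augment s→b→d→e→t: bottleneck 7, flow now 15.
No augmenting path remains; maximum flow = 15.
Cut capacity 15 equals the max flow, so it is a minimum cut.

Yes — it is a minimum cut (capacity 15).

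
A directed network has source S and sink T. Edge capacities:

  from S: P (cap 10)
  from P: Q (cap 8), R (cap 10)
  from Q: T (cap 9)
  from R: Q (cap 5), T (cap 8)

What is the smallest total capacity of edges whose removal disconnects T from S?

10

Augment S→P→Q→T: bottleneck 8, flow now 8.
Augment S→P→R→T: bottleneck 2, flow now 10.
No augmenting path remains; maximum flow = 10.
By max-flow min-cut, the minimum cut capacity equals the max flow.
In the residual graph, reachable from S: {S}.
Min-cut edges: S→P (10); capacity 10 = 10.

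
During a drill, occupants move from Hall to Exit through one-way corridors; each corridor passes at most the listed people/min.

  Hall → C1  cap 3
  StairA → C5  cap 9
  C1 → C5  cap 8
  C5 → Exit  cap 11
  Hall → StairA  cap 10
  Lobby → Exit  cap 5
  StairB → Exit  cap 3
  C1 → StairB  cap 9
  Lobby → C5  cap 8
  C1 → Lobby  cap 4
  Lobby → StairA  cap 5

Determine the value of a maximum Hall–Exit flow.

Augment Hall→C1→C5→Exit: bottleneck 3, flow now 3.
Augment Hall→StairA→C5→Exit: bottleneck 8, flow now 11.
Augment Hall→StairA→C5→C1→StairB→Exit: bottleneck 1, flow now 12. (uses reverse residual edge)
No augmenting path remains; maximum flow = 12.
In the residual graph, reachable from Hall: {Hall, StairA}.
Min-cut edges: Hall→C1 (3), StairA→C5 (9); capacity 3 + 9 = 12.
This cut is saturated, so no flow can exceed 12.

12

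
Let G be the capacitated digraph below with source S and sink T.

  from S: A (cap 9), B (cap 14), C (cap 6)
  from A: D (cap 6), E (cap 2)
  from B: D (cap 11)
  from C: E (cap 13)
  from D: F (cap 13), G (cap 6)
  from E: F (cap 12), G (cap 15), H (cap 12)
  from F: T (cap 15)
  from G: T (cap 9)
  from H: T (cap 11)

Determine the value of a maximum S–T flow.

25

Augment S→A→D→F→T: bottleneck 6, flow now 6.
Augment S→A→E→F→T: bottleneck 2, flow now 8.
Augment S→B→D→F→T: bottleneck 7, flow now 15.
Augment S→B→D→G→T: bottleneck 4, flow now 19.
Augment S→C→E→G→T: bottleneck 5, flow now 24.
Augment S→C→E→H→T: bottleneck 1, flow now 25.
No augmenting path remains; maximum flow = 25.
In the residual graph, reachable from S: {S, A, B}.
Min-cut edges: S→C (6), A→D (6), A→E (2), B→D (11); capacity 6 + 6 + 2 + 11 = 25.
This cut is saturated, so no flow can exceed 25.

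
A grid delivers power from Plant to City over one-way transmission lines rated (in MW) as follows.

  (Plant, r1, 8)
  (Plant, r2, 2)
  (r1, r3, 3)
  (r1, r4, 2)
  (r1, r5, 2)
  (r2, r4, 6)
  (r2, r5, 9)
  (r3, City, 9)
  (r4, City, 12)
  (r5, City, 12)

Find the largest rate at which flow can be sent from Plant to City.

Augment Plant→r1→r3→City: bottleneck 3, flow now 3.
Augment Plant→r1→r4→City: bottleneck 2, flow now 5.
Augment Plant→r1→r5→City: bottleneck 2, flow now 7.
Augment Plant→r2→r4→City: bottleneck 2, flow now 9.
No augmenting path remains; maximum flow = 9.
In the residual graph, reachable from Plant: {Plant, r1}.
Min-cut edges: Plant→r2 (2), r1→r3 (3), r1→r4 (2), r1→r5 (2); capacity 2 + 3 + 2 + 2 = 9.
This cut is saturated, so no flow can exceed 9.

9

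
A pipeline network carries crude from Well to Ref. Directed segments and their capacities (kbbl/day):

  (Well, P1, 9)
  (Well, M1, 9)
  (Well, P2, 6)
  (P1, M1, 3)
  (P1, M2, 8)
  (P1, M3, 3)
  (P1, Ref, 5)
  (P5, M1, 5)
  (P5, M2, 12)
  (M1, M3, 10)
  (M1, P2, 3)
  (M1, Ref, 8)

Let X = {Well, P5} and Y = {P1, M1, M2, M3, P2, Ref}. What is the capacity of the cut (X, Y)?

41

Edges leaving {Well, P5}: Well→P1 (9), Well→M1 (9), Well→P2 (6), P5→M1 (5), P5→M2 (12).
Cut capacity = 9 + 9 + 6 + 5 + 12 = 41.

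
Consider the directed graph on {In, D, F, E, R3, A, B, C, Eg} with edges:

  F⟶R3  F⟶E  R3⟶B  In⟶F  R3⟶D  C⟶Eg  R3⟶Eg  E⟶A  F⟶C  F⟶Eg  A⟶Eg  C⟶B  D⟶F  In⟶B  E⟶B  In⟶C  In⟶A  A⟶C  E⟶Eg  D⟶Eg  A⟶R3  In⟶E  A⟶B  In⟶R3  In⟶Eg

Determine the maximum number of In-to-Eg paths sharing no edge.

Assign every edge capacity 1; by Menger, the answer equals the max flow.
Path In→Eg (+1); total 1.
Path In→F→Eg (+1); total 2.
Path In→E→Eg (+1); total 3.
Path In→R3→Eg (+1); total 4.
Path In→A→Eg (+1); total 5.
Path In→C→Eg (+1); total 6.
No residual In→Eg path; max flow = 6.
Certifying cut of size 6: {In→A, In→C, In→E, In→Eg, In→F, In→R3}.

6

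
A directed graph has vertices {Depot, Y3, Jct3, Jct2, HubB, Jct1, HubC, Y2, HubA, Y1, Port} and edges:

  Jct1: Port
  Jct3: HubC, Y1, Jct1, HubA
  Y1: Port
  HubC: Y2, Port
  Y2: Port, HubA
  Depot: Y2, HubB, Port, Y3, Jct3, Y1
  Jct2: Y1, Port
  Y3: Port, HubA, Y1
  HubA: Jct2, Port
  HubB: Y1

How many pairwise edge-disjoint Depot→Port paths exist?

Assign every edge capacity 1; by Menger, the answer equals the max flow.
Path Depot→Port (+1); total 1.
Path Depot→Y3→Port (+1); total 2.
Path Depot→Y2→Port (+1); total 3.
Path Depot→Y1→Port (+1); total 4.
Path Depot→Jct3→Jct1→Port (+1); total 5.
No residual Depot→Port path; max flow = 5.
Certifying cut of size 5: {Depot→Jct3, Depot→Port, Depot→Y2, Depot→Y3, Y1→Port}.

5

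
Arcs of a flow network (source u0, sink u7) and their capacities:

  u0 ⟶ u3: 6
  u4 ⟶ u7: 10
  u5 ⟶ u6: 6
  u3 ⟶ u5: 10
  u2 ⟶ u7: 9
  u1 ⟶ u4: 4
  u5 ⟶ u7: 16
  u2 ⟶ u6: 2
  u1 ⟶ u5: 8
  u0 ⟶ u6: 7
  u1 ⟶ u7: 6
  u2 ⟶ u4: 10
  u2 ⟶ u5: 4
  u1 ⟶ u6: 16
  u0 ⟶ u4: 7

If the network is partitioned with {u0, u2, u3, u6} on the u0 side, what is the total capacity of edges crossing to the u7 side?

40

Edges leaving {u0, u2, u3, u6}: u0→u4 (7), u2→u4 (10), u2→u5 (4), u2→u7 (9), u3→u5 (10).
Cut capacity = 7 + 10 + 4 + 9 + 10 = 40.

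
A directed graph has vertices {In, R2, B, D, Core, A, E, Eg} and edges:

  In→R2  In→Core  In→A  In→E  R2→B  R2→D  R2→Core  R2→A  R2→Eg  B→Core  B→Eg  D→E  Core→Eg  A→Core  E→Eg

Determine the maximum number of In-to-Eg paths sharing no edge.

Assign every edge capacity 1; by Menger, the answer equals the max flow.
Path In→R2→Eg (+1); total 1.
Path In→Core→Eg (+1); total 2.
Path In→E→Eg (+1); total 3.
No residual In→Eg path; max flow = 3.
Certifying cut of size 3: {Core→Eg, In→E, In→R2}.

3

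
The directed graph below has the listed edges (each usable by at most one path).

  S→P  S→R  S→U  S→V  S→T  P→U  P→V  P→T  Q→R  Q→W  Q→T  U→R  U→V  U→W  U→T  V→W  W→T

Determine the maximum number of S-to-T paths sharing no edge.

4

Assign every edge capacity 1; by Menger, the answer equals the max flow.
Path S→T (+1); total 1.
Path S→P→T (+1); total 2.
Path S→U→T (+1); total 3.
Path S→V→W→T (+1); total 4.
No residual S→T path; max flow = 4.
Certifying cut of size 4: {S→P, S→T, S→U, S→V}.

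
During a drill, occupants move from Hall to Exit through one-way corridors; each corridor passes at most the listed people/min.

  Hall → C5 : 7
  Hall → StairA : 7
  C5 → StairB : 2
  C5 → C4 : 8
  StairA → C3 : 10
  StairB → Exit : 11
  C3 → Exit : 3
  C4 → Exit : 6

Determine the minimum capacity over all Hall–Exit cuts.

10

Augment Hall→C5→StairB→Exit: bottleneck 2, flow now 2.
Augment Hall→C5→C4→Exit: bottleneck 5, flow now 7.
Augment Hall→StairA→C3→Exit: bottleneck 3, flow now 10.
No augmenting path remains; maximum flow = 10.
By max-flow min-cut, the minimum cut capacity equals the max flow.
In the residual graph, reachable from Hall: {Hall, StairA, C3}.
Min-cut edges: Hall→C5 (7), C3→Exit (3); capacity 7 + 3 = 10.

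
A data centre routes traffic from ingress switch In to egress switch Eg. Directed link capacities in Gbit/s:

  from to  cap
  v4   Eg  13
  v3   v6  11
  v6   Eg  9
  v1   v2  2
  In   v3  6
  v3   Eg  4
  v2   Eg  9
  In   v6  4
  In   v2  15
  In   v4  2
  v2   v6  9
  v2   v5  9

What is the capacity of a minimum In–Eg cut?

24

Augment In→v2→Eg: bottleneck 9, flow now 9.
Augment In→v3→Eg: bottleneck 4, flow now 13.
Augment In→v4→Eg: bottleneck 2, flow now 15.
Augment In→v6→Eg: bottleneck 4, flow now 19.
Augment In→v2→v6→Eg: bottleneck 5, flow now 24.
No augmenting path remains; maximum flow = 24.
By max-flow min-cut, the minimum cut capacity equals the max flow.
In the residual graph, reachable from In: {In, v2, v3, v5, v6}.
Min-cut edges: In→v4 (2), v2→Eg (9), v3→Eg (4), v6→Eg (9); capacity 2 + 9 + 4 + 9 = 24.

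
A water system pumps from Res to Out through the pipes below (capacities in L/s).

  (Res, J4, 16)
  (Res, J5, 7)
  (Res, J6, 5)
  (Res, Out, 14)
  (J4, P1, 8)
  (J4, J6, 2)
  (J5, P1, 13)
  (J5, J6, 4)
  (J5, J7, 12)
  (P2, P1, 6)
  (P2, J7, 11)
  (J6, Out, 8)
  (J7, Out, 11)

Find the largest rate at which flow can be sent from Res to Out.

Augment Res→Out: bottleneck 14, flow now 14.
Augment Res→J6→Out: bottleneck 5, flow now 19.
Augment Res→J4→J6→Out: bottleneck 2, flow now 21.
Augment Res→J5→J6→Out: bottleneck 1, flow now 22.
Augment Res→J5→J7→Out: bottleneck 6, flow now 28.
No augmenting path remains; maximum flow = 28.
In the residual graph, reachable from Res: {Res, J4, P1}.
Min-cut edges: Res→J5 (7), Res→J6 (5), Res→Out (14), J4→J6 (2); capacity 7 + 5 + 14 + 2 = 28.
This cut is saturated, so no flow can exceed 28.

28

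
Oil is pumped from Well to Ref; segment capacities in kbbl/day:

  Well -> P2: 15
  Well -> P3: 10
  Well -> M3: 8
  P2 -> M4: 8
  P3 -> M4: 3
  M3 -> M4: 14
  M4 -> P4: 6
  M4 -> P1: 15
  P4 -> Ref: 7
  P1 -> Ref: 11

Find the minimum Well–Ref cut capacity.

Augment Well→P2→M4→P4→Ref: bottleneck 6, flow now 6.
Augment Well→P2→M4→P1→Ref: bottleneck 2, flow now 8.
Augment Well→P3→M4→P1→Ref: bottleneck 3, flow now 11.
Augment Well→M3→M4→P1→Ref: bottleneck 6, flow now 17.
No augmenting path remains; maximum flow = 17.
By max-flow min-cut, the minimum cut capacity equals the max flow.
In the residual graph, reachable from Well: {Well, P2, P3, M3, M4, P1}.
Min-cut edges: M4→P4 (6), P1→Ref (11); capacity 6 + 11 = 17.

17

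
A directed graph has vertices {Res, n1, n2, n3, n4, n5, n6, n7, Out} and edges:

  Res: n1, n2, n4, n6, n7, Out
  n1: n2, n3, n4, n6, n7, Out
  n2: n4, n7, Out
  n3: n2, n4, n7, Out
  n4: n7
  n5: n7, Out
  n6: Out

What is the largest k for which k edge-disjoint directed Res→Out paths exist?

Assign every edge capacity 1; by Menger, the answer equals the max flow.
Path Res→Out (+1); total 1.
Path Res→n1→Out (+1); total 2.
Path Res→n2→Out (+1); total 3.
Path Res→n6→Out (+1); total 4.
No residual Res→Out path; max flow = 4.
Certifying cut of size 4: {Res→Out, Res→n1, Res→n2, Res→n6}.

4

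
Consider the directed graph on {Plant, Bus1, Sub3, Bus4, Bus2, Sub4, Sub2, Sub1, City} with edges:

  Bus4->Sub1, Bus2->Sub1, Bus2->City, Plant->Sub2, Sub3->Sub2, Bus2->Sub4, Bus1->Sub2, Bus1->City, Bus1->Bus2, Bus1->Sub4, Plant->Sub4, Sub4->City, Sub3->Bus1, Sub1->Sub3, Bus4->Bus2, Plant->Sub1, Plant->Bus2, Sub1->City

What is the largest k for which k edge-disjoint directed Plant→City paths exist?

3

Assign every edge capacity 1; by Menger, the answer equals the max flow.
Path Plant→Bus2→City (+1); total 1.
Path Plant→Sub4→City (+1); total 2.
Path Plant→Sub1→City (+1); total 3.
No residual Plant→City path; max flow = 3.
Certifying cut of size 3: {Plant→Bus2, Plant→Sub1, Plant→Sub4}.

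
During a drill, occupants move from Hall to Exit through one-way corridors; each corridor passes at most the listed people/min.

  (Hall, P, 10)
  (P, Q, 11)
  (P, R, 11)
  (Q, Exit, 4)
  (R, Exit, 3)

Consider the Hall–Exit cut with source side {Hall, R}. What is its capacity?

13

Edges leaving {Hall, R}: Hall→P (10), R→Exit (3).
Cut capacity = 10 + 3 = 13.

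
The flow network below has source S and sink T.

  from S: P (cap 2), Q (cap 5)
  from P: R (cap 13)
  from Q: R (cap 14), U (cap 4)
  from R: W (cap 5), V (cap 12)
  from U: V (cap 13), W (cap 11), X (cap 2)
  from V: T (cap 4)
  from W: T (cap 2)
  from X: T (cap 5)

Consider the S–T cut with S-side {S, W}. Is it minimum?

Given cut capacity: 2 + 5 + 2 = 9.
Augment S→P→R→V→T: bottleneck 2, flow now 2.
Augment S→Q→R→V→T: bottleneck 2, flow now 4.
Augment S→Q→R→W→T: bottleneck 2, flow now 6.
Augment S→Q→U→X→T: bottleneck 1, flow now 7.
No augmenting path remains; maximum flow = 7.
In the residual graph, reachable from S: {S}.
Min-cut edges: S→P (2), S→Q (5); capacity 2 + 5 = 7.
Cut capacity 9 exceeds the max flow 7, so it is not minimum.

No — its capacity is 9, but the minimum cut has capacity 7.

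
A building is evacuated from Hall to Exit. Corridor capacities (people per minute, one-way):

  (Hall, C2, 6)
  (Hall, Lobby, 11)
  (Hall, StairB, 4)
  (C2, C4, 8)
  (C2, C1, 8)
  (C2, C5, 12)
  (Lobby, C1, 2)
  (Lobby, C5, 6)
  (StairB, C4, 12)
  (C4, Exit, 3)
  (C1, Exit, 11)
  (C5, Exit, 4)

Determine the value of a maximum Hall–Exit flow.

Augment Hall→C2→C4→Exit: bottleneck 3, flow now 3.
Augment Hall→C2→C1→Exit: bottleneck 3, flow now 6.
Augment Hall→Lobby→C1→Exit: bottleneck 2, flow now 8.
Augment Hall→Lobby→C5→Exit: bottleneck 4, flow now 12.
Augment Hall→StairB→C4→C2→C1→Exit: bottleneck 3, flow now 15. (uses reverse residual edge)
No augmenting path remains; maximum flow = 15.
In the residual graph, reachable from Hall: {Hall, Lobby, StairB, C4, C5}.
Min-cut edges: Hall→C2 (6), Lobby→C1 (2), C4→Exit (3), C5→Exit (4); capacity 6 + 2 + 3 + 4 = 15.
This cut is saturated, so no flow can exceed 15.

15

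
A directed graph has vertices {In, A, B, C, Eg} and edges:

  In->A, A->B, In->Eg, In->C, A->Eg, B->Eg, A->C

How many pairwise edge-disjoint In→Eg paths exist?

Assign every edge capacity 1; by Menger, the answer equals the max flow.
Path In→Eg (+1); total 1.
Path In→A→Eg (+1); total 2.
No residual In→Eg path; max flow = 2.
Certifying cut of size 2: {In→A, In→Eg}.

2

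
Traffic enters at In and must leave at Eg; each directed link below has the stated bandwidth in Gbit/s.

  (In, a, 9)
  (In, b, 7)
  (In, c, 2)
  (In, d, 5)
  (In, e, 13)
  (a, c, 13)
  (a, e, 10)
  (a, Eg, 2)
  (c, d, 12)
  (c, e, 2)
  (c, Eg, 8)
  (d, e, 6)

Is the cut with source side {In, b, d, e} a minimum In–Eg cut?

Given cut capacity: 9 + 2 = 11.
Augment In→a→Eg: bottleneck 2, flow now 2.
Augment In→c→Eg: bottleneck 2, flow now 4.
Augment In→a→c→Eg: bottleneck 6, flow now 10.
No augmenting path remains; maximum flow = 10.
In the residual graph, reachable from In: {In, a, b, c, d, e}.
Min-cut edges: a→Eg (2), c→Eg (8); capacity 2 + 8 = 10.
Cut capacity 11 exceeds the max flow 10, so it is not minimum.

No — its capacity is 11, but the minimum cut has capacity 10.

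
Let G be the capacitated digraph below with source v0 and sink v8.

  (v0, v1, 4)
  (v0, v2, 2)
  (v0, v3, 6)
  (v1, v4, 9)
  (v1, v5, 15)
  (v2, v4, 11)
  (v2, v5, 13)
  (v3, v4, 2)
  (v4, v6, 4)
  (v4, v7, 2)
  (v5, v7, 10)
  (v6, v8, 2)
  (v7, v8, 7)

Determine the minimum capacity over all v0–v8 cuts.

Augment v0→v1→v4→v6→v8: bottleneck 2, flow now 2.
Augment v0→v1→v4→v7→v8: bottleneck 2, flow now 4.
Augment v0→v2→v5→v7→v8: bottleneck 2, flow now 6.
Augment v0→v3→v4→v1→v5→v7→v8: bottleneck 2, flow now 8. (uses reverse residual edge)
No augmenting path remains; maximum flow = 8.
By max-flow min-cut, the minimum cut capacity equals the max flow.
In the residual graph, reachable from v0: {v0, v3}.
Min-cut edges: v0→v1 (4), v0→v2 (2), v3→v4 (2); capacity 4 + 2 + 2 = 8.

8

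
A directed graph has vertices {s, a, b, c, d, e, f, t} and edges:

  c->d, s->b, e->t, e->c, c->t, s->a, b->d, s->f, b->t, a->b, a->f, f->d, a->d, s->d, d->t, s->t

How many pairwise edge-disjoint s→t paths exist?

Assign every edge capacity 1; by Menger, the answer equals the max flow.
Path s→t (+1); total 1.
Path s→b→t (+1); total 2.
Path s→d→t (+1); total 3.
No residual s→t path; max flow = 3.
Certifying cut of size 3: {b→t, d→t, s→t}.

3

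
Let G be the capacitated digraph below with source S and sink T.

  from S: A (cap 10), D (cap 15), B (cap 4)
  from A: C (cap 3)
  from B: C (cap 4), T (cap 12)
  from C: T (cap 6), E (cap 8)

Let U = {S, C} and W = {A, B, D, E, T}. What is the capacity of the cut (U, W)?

Edges leaving {S, C}: S→A (10), S→B (4), S→D (15), C→E (8), C→T (6).
Cut capacity = 10 + 4 + 15 + 8 + 6 = 43.

43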